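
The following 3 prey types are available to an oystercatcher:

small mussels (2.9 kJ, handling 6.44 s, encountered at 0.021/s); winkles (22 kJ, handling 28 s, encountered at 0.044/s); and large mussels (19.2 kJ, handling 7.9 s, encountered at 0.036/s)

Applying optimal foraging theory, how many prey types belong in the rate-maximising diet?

E/h in descending order: large mussels 2.43, winkles 0.786, small mussels 0.45 kJ/s. The optimal diet is the largest prefix of this list for which every included type satisfies E_i/h_i > R on the types above it.
Rate on top 1: 0.5382. winkles: 0.786 > 0.5382 → include.
Rate on top 2: 0.6594. small mussels: 0.45 < 0.6594 → exclude; stop.
Optimal diet: large mussels, winkles — 2 of 3 types.

2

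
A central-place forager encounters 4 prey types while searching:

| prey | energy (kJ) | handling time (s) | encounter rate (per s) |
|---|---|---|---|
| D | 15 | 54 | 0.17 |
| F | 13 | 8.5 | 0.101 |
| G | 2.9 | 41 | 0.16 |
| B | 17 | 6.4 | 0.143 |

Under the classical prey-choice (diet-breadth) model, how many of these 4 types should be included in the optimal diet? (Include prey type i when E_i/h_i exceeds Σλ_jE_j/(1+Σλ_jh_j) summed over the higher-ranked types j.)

2

Profitabilities (E/h, kJ/s): B 2.66, F 1.53, D 0.278, G 0.0707. Add prey in this order while the next type's profitability exceeds the intake rate on those already taken.
Rate on top 1: 1.269. F: 1.53 > 1.269 → include.
Rate on top 2: 1.35. D: 0.278 < 1.35 → exclude; stop.
Optimal diet: B, F — 2 of 4 types.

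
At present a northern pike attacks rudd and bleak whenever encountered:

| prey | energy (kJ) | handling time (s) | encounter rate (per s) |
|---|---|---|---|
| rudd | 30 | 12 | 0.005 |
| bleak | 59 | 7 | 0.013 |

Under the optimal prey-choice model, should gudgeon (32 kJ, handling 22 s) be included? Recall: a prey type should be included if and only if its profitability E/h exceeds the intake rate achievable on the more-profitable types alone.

Yes

Intake rate on the current diet: R = (0.005×30 + 0.013×59) / (1 + 0.005×12 + 0.013×7) = 0.917/1.151 = 0.7967 kJ/s.
gudgeon: E/h = 32/22 = 1.455 kJ/s.
Since 1.455 > R, including gudgeon increases the long-run rate.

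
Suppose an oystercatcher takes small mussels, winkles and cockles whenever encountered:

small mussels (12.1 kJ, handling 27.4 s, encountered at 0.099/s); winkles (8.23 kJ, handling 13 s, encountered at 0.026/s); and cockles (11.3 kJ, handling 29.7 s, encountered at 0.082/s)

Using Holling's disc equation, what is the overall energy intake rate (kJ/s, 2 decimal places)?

Energy encountered per unit search time: 0.099×12.1 + 0.026×8.23 + 0.082×11.3 = 2.338 kJ/s.
Handling time per unit search time: 0.099×27.4 + 0.026×13 + 0.082×29.7 = 5.486.
Rate = 2.338/(1 + 5.486) = 0.3605 kJ/s.

0.36 kJ/s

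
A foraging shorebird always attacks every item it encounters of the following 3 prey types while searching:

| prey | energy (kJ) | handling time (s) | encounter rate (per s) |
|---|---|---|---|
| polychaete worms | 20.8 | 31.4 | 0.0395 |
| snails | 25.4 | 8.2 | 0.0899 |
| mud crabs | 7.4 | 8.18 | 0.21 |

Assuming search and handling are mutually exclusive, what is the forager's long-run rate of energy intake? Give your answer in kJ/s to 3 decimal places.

R = Σλ_iE_i / (1 + Σλ_ih_i)
Numerator: 0.0395×20.8 + 0.0899×25.4 + 0.21×7.4 = 4.659
Denominator: 1 + 0.0395×31.4 + 0.0899×8.2 + 0.21×8.18 = 4.695
R = 4.659/4.695 = 0.9923 kJ/s

0.992 kJ/s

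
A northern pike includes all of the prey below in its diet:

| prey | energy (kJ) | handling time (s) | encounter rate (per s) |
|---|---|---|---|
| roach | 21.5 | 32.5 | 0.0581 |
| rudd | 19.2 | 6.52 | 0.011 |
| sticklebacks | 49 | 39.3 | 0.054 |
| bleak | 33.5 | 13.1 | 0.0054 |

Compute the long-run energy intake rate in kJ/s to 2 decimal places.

0.83 kJ/s

R = Σλ_iE_i / (1 + Σλ_ih_i)
Numerator: 0.0581×21.5 + 0.011×19.2 + 0.054×49 + 0.0054×33.5 = 4.287
Denominator: 1 + 0.0581×32.5 + 0.011×6.52 + 0.054×39.3 + 0.0054×13.1 = 5.153
R = 4.287/5.153 = 0.832 kJ/s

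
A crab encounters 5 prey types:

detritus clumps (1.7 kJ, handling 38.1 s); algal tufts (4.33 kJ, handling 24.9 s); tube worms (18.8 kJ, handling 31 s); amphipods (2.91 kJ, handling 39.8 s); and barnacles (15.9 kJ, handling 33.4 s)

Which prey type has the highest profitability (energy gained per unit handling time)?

In descending order of E/h:
tube worms: 18.8/31 = 0.606 kJ/s
barnacles: 15.9/33.4 = 0.476 kJ/s
algal tufts: 4.33/24.9 = 0.174 kJ/s
amphipods: 2.91/39.8 = 0.0731 kJ/s
detritus clumps: 1.7/38.1 = 0.0446 kJ/s

tube worms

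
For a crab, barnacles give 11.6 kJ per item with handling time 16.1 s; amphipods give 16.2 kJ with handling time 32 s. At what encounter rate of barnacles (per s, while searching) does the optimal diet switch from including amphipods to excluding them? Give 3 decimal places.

0.147 per s

The zero-one rule: include amphipods iff E₂/h₂ > λE₁/(1+λh₁). Equality gives the switch point.
λE₁h₂ = E₂ + λE₂h₁ ⇒ λ = E₂/(E₁h₂ − E₂h₁) = 16.2/(371.2 − 260.8) = 0.1468 per s.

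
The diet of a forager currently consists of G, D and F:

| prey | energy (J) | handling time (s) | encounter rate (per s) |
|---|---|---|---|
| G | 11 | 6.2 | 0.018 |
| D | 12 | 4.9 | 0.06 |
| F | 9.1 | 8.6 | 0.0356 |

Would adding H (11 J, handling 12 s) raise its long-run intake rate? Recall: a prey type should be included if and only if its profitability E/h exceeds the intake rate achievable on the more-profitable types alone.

Yes

Current rate: (0.018×11 + 0.06×12 + 0.0356×9.1)/(1 + 0.018×6.2 + 0.06×4.9 + 0.0356×8.6) = 0.7255 J/s.
H: E/h = 11/12 = 0.9167 J/s.
Since 0.9167 > R, including H increases the long-run rate.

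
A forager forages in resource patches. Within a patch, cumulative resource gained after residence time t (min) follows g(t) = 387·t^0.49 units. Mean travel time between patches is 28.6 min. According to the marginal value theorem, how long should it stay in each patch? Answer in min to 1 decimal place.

27.5 min

By the marginal value theorem, leave when the instantaneous gain rate g'(t) equals the habitat-wide average g(t)/(T + t).
g'(t) = 0.49·387·t^-0.51. Setting 0.49·387·t^-0.51 = 387·t^0.49/(28.6+t) gives 0.49(28.6+t) = t, so 0.51·t = 0.49×28.6.
t* = 0.49×28.6/0.51 = 27.48 min.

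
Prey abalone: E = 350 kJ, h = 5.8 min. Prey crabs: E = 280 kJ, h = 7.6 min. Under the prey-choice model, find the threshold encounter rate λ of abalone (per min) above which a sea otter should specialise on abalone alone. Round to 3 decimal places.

The zero-one rule: include crabs iff E₂/h₂ > λE₁/(1+λh₁). Equality gives the switch point.
λE₁h₂ = E₂ + λE₂h₁ ⇒ λ = E₂/(E₁h₂ − E₂h₁) = 280/(2660 − 1624) = 0.2703 per min.

0.270 per min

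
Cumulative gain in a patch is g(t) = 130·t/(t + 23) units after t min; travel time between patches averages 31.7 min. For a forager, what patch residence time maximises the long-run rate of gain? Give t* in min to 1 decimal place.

27.0 min

Maximise g(t)/(T+t): set derivative to zero → g'(t)(T+t) = g(t).
g'(t) = 130·23/(t + 23)². Setting 130·23/(t+23)² = 130t/[(t+23)(31.7+t)] gives 23(31.7+t) = t(t+23), so t² = 23×31.7 = 729.1.
t* = √729.1 = 27 min.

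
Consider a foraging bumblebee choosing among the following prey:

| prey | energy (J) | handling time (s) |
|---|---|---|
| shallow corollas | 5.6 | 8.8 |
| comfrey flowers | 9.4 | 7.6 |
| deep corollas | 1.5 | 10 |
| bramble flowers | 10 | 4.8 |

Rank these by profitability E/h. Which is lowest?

Profitability E/h (J/s): shallow corollas = 5.6/8.8 = 0.636, comfrey flowers = 9.4/7.6 = 1.24, deep corollas = 1.5/10 = 0.15, bramble flowers = 10/4.8 = 2.08.
Ranked: bramble flowers > comfrey flowers > shallow corollas > deep corollas.

deep corollas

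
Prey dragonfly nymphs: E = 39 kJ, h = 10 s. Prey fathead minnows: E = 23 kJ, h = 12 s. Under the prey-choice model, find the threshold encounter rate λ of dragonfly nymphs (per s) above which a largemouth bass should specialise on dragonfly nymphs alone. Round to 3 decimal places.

The zero-one rule: include fathead minnows iff E₂/h₂ > λE₁/(1+λh₁). Equality gives the switch point.
λE₁h₂ = E₂ + λE₂h₁ ⇒ λ = E₂/(E₁h₂ − E₂h₁) = 23/(468 − 230) = 0.09664 per s.

0.097 per s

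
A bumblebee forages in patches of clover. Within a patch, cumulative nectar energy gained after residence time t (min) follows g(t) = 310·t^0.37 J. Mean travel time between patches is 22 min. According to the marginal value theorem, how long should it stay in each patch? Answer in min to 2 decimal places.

12.92 min

Optimal t* satisfies g'(t*) = g(t*)/(T + t*).
g'(t) = 0.37·310·t^-0.63. Setting 0.37·310·t^-0.63 = 310·t^0.37/(22+t) gives 0.37(22+t) = t, so 0.63·t = 0.37×22.
t* = 0.37×22/0.63 = 12.92 min.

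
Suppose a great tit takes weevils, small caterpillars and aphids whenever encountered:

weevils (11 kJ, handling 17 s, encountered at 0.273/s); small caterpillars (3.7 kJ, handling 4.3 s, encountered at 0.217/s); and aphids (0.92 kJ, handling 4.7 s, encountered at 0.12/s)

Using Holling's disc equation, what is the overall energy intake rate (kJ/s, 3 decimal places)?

Energy encountered per unit search time: 0.273×11 + 0.217×3.7 + 0.12×0.92 = 3.916 kJ/s.
Handling time per unit search time: 0.273×17 + 0.217×4.3 + 0.12×4.7 = 6.138.
Rate = 3.916/(1 + 6.138) = 0.5486 kJ/s.

0.549 kJ/s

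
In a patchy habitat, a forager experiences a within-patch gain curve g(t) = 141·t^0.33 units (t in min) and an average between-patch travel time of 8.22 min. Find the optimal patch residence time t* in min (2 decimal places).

4.05 min

By the marginal value theorem, leave when the instantaneous gain rate g'(t) equals the habitat-wide average g(t)/(T + t).
g'(t) = 0.33·141·t^-0.67. Setting 0.33·141·t^-0.67 = 141·t^0.33/(8.22+t) gives 0.33(8.22+t) = t, so 0.67·t = 0.33×8.22.
t* = 0.33×8.22/0.67 = 4.049 min.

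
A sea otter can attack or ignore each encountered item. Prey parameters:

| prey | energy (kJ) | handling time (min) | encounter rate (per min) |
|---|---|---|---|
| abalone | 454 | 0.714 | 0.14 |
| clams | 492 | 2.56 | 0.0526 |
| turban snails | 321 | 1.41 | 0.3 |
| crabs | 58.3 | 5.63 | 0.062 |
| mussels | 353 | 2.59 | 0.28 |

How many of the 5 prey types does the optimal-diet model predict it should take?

4

Rank by E/h (kJ/min): abalone 636, turban snails 228, clams 192, mussels 136, crabs 10.4. Include each in turn until the next type's E/h falls below the running intake rate.
Rate on top 1: 57.78. turban snails: 228 > 57.78 → include.
Rate on top 2: 105. clams: 192 > 105 → include.
Rate on top 3: 112.1. mussels: 136 > 112.1 → include.
Rate on top 4: 119.4. crabs: 10.4 < 119.4 → exclude; stop.
Optimal diet: abalone, turban snails, clams, mussels — 4 of 5 types.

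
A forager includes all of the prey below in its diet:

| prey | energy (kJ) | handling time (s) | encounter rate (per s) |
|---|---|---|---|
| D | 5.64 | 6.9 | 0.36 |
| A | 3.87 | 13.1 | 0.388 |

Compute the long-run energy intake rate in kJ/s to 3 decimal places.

0.412 kJ/s

R = (0.36×5.64 + 0.388×3.87) / (1 + 0.36×6.9 + 0.388×13.1) = 3.532/8.567 = 0.4123 kJ/s.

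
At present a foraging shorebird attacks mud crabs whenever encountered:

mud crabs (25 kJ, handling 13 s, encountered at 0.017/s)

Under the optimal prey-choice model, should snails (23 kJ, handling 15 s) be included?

Intake rate on the current diet: R = (0.017×25) / (1 + 0.017×13) = 0.425/1.221 = 0.3481 kJ/s.
Profitability of snails: 23/15 = 1.533 kJ/s.
1.533 > 0.3481, so adding snails raises the average — include it.

Yes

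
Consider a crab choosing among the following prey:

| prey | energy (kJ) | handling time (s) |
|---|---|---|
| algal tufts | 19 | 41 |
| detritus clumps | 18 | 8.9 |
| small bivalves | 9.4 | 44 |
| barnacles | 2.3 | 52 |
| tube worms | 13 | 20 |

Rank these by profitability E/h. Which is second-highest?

In descending order of E/h:
detritus clumps: 18/8.9 = 2.02 kJ/s
tube worms: 13/20 = 0.65 kJ/s
algal tufts: 19/41 = 0.463 kJ/s
small bivalves: 9.4/44 = 0.214 kJ/s
barnacles: 2.3/52 = 0.0442 kJ/s

tube worms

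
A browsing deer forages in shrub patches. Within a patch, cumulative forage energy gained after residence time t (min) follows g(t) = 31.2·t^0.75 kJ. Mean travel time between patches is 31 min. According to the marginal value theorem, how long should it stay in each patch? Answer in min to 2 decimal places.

By the marginal value theorem, leave when the instantaneous gain rate g'(t) equals the habitat-wide average g(t)/(T + t).
g'(t) = 0.75·31.2·t^-0.25. Setting 0.75·31.2·t^-0.25 = 31.2·t^0.75/(31+t) gives 0.75(31+t) = t, so 0.25·t = 0.75×31.
t* = 0.75×31/0.25 = 93 min.

93.00 min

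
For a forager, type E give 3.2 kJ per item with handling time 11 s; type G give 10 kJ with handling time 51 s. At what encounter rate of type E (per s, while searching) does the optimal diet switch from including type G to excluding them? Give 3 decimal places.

The zero-one rule: include type G iff E₂/h₂ > λE₁/(1+λh₁). Equality gives the switch point.
λE₁h₂ = E₂ + λE₂h₁ ⇒ λ = E₂/(E₁h₂ − E₂h₁) = 10/(163.2 − 110) = 0.188 per s.

0.188 per s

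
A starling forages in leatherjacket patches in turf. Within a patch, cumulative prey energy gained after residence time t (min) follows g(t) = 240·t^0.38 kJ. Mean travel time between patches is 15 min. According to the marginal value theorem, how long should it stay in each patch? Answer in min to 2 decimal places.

9.19 min

Optimal t* satisfies g'(t*) = g(t*)/(T + t*).
g'(t) = 0.38·240·t^-0.62. Setting 0.38·240·t^-0.62 = 240·t^0.38/(15+t) gives 0.38(15+t) = t, so 0.62·t = 0.38×15.
t* = 0.38×15/0.62 = 9.194 min.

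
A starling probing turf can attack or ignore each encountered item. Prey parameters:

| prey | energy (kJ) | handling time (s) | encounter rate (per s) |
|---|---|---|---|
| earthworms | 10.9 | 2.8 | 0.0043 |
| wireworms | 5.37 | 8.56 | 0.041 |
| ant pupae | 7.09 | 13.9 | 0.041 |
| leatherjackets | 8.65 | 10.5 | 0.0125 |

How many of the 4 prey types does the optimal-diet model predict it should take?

E/h in descending order: earthworms 3.89, leatherjackets 0.824, wireworms 0.627, ant pupae 0.51 kJ/s. The optimal diet is the largest prefix of this list for which every included type satisfies E_i/h_i > R on the types above it.
Rate on top 1: 0.04631. leatherjackets: 0.824 > 0.04631 → include.
Rate on top 2: 0.1356. wireworms: 0.627 > 0.1356 → include.
Rate on top 3: 0.2511. ant pupae: 0.51 > 0.2511 → include.
Optimal diet: earthworms, leatherjackets, wireworms, ant pupae — 4 of 4 types.

4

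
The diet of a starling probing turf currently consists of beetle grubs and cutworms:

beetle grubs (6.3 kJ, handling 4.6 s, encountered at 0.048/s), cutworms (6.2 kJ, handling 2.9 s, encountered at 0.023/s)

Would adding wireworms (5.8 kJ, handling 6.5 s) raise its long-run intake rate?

Intake rate on the current diet: R = (0.048×6.3 + 0.023×6.2) / (1 + 0.048×4.6 + 0.023×2.9) = 0.445/1.288 = 0.3456 kJ/s.
wireworms: E/h = 5.8/6.5 = 0.8923 kJ/s.
Since 0.8923 > R, including wireworms increases the long-run rate.

Yes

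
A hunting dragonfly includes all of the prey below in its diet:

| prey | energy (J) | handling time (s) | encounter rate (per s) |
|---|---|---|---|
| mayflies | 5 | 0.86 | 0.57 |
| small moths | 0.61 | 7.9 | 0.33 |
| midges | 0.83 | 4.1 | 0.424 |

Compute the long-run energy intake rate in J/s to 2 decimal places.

R = (0.57×5 + 0.33×0.61 + 0.424×0.83) / (1 + 0.57×0.86 + 0.33×7.9 + 0.424×4.1) = 3.403/5.836 = 0.5832 J/s.

0.58 J/s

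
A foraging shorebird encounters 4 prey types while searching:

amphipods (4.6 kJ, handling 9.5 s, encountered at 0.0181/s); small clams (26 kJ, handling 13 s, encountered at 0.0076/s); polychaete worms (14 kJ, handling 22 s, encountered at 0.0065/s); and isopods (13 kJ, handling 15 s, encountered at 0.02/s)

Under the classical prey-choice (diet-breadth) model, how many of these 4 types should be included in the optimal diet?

4

E/h in descending order: small clams 2, isopods 0.867, polychaete worms 0.636, amphipods 0.484 kJ/s. The optimal diet is the largest prefix of this list for which every included type satisfies E_i/h_i > R on the types above it.
Rate on top 1: 0.1798. isopods: 0.867 > 0.1798 → include.
Rate on top 2: 0.3271. polychaete worms: 0.636 > 0.3271 → include.
Rate on top 3: 0.3558. amphipods: 0.484 > 0.3558 → include.
Optimal diet: small clams, isopods, polychaete worms, amphipods — 4 of 4 types.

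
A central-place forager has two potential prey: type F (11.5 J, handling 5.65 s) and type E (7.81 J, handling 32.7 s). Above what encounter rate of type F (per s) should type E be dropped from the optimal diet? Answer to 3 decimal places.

0.024 per s

The zero-one rule: include type E iff E₂/h₂ > λE₁/(1+λh₁). Equality gives the switch point.
λE₁h₂ = E₂ + λE₂h₁ ⇒ λ = E₂/(E₁h₂ − E₂h₁) = 7.81/(376.1 − 44.13) = 0.02353 per s.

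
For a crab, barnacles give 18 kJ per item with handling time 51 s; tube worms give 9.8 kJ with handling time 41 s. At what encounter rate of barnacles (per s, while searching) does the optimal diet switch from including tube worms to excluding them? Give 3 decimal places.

0.041 per s

The zero-one rule: include tube worms iff E₂/h₂ > λE₁/(1+λh₁). Equality gives the switch point.
λE₁h₂ = E₂ + λE₂h₁ ⇒ λ = E₂/(E₁h₂ − E₂h₁) = 9.8/(738 − 499.8) = 0.04114 per s.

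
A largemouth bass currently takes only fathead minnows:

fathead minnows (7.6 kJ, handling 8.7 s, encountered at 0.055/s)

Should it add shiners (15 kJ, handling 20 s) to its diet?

Yes

Current rate: (0.055×7.6)/(1 + 0.055×8.7) = 0.2827 kJ/s.
Profitability of shiners: 15/20 = 0.75 kJ/s.
0.75 > 0.2827, so adding shiners raises the average — include it.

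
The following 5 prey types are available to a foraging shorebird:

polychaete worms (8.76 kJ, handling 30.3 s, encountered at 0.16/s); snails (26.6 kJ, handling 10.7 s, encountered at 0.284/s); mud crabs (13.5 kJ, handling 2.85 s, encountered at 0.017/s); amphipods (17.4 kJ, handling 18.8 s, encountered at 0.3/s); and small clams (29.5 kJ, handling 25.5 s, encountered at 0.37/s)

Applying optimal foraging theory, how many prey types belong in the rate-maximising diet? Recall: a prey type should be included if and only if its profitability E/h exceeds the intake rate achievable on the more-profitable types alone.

2

E/h in descending order: mud crabs 4.74, snails 2.49, small clams 1.16, amphipods 0.926, polychaete worms 0.289 kJ/s. The optimal diet is the largest prefix of this list for which every included type satisfies E_i/h_i > R on the types above it.
Rate on top 1: 0.2189. snails: 2.49 > 0.2189 → include.
Rate on top 2: 1.904. small clams: 1.16 < 1.904 → exclude; stop.
Optimal diet: mud crabs, snails — 2 of 5 types.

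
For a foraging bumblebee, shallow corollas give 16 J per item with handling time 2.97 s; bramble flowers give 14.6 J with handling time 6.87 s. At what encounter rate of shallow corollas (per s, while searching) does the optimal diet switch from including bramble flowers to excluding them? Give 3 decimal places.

0.219 per s

The zero-one rule: include bramble flowers iff E₂/h₂ > λE₁/(1+λh₁). Equality gives the switch point.
λE₁h₂ = E₂ + λE₂h₁ ⇒ λ = E₂/(E₁h₂ − E₂h₁) = 14.6/(109.9 − 43.36) = 0.2194 per s.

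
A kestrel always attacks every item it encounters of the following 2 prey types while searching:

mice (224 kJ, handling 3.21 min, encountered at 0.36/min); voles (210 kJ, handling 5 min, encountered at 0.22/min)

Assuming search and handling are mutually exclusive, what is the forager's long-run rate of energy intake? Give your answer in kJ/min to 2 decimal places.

Energy encountered per unit search time: 0.36×224 + 0.22×210 = 126.8 kJ/min.
Handling time per unit search time: 0.36×3.21 + 0.22×5 = 2.256.
Rate = 126.8/(1 + 2.256) = 38.96 kJ/min.

38.96 kJ/min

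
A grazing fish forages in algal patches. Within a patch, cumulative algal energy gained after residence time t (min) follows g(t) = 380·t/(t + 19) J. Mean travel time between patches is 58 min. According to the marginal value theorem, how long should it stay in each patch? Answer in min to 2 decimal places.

Optimal t* satisfies g'(t*) = g(t*)/(T + t*).
g'(t) = 380·19/(t + 19)². Setting 380·19/(t+19)² = 380t/[(t+19)(58+t)] gives 19(58+t) = t(t+19), so t² = 19×58 = 1102.
t* = √1102 = 33.2 min.

33.20 min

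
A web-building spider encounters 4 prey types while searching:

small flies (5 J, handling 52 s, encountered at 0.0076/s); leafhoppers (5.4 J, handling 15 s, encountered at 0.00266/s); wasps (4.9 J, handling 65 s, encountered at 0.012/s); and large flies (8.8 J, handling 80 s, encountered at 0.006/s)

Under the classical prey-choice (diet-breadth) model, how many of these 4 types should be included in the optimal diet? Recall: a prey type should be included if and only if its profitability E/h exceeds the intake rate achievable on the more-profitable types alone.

4

E/h in descending order: leafhoppers 0.36, large flies 0.11, small flies 0.0962, wasps 0.0754 J/s. The optimal diet is the largest prefix of this list for which every included type satisfies E_i/h_i > R on the types above it.
Rate on top 1: 0.01381. large flies: 0.11 > 0.01381 → include.
Rate on top 2: 0.04419. small flies: 0.0962 > 0.04419 → include.
Rate on top 3: 0.05491. wasps: 0.0754 > 0.05491 → include.
Optimal diet: leafhoppers, large flies, small flies, wasps — 4 of 4 types.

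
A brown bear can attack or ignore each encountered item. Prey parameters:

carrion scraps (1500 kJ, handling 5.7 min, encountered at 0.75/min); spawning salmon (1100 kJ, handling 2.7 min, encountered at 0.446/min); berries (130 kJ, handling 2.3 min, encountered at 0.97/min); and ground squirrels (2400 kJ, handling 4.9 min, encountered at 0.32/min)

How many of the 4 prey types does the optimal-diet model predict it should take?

E/h in descending order: ground squirrels 490, spawning salmon 407, carrion scraps 263, berries 56.5 kJ/min. The optimal diet is the largest prefix of this list for which every included type satisfies E_i/h_i > R on the types above it.
Rate on top 1: 299.1. spawning salmon: 407 > 299.1 → include.
Rate on top 2: 333.7. carrion scraps: 263 < 333.7 → exclude; stop.
Optimal diet: ground squirrels, spawning salmon — 2 of 4 types.

2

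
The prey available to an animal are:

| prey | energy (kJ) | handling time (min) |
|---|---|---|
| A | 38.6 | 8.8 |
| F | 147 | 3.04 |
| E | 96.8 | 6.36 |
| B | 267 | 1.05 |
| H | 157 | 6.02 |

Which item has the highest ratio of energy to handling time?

B

In descending order of E/h:
B: 267/1.05 = 254 kJ/min
F: 147/3.04 = 48.4 kJ/min
H: 157/6.02 = 26.1 kJ/min
E: 96.8/6.36 = 15.2 kJ/min
A: 38.6/8.8 = 4.39 kJ/min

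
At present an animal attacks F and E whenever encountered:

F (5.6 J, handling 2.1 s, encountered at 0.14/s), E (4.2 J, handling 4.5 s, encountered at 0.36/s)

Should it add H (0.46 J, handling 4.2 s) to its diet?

No

Intake rate on the current diet: R = (0.14×5.6 + 0.36×4.2) / (1 + 0.14×2.1 + 0.36×4.5) = 2.296/2.914 = 0.7879 J/s.
H: E/h = 0.46/4.2 = 0.1095 J/s.
Since 0.1095 < R, time spent handling H is better spent searching.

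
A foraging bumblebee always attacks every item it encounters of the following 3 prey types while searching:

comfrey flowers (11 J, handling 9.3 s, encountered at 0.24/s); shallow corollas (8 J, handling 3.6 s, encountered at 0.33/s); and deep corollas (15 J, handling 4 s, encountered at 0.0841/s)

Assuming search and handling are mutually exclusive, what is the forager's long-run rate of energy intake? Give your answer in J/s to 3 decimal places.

R = (0.24×11 + 0.33×8 + 0.0841×15) / (1 + 0.24×9.3 + 0.33×3.6 + 0.0841×4) = 6.541/4.756 = 1.375 J/s.

1.375 J/s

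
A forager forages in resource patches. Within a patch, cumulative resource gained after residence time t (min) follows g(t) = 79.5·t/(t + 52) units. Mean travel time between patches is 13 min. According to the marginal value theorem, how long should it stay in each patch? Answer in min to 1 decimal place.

26.0 min

Optimal t* satisfies g'(t*) = g(t*)/(T + t*).
g'(t) = 79.5·52/(t + 52)². Setting 79.5·52/(t+52)² = 79.5t/[(t+52)(13+t)] gives 52(13+t) = t(t+52), so t² = 52×13 = 676.
t* = √676 = 26 min.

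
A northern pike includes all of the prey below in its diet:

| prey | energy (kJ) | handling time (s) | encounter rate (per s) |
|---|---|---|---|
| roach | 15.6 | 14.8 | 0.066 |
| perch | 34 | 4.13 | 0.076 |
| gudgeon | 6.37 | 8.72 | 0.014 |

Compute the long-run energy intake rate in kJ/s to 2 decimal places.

R = Σλ_iE_i / (1 + Σλ_ih_i)
Numerator: 0.066×15.6 + 0.076×34 + 0.014×6.37 = 3.703
Denominator: 1 + 0.066×14.8 + 0.076×4.13 + 0.014×8.72 = 2.413
R = 3.703/2.413 = 1.535 kJ/s

1.53 kJ/s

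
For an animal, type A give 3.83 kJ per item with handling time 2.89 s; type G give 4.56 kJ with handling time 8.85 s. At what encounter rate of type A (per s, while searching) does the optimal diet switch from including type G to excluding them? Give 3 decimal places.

At the threshold, the rate on type A alone equals the profitability of type G: λ·3.83/(1 + λ·2.89) = 4.56/8.85 = 0.5153.
Rearranging, λ(3.83 − 0.5153×2.89) = 0.5153, so λ = 0.5153/2.341 = 0.2201 per s.

0.220 per s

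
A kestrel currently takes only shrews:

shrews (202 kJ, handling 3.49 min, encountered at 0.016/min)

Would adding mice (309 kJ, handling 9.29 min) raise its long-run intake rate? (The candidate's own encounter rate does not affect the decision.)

Current rate: (0.016×202)/(1 + 0.016×3.49) = 3.061 kJ/min.
Profitability of mice: 309/9.29 = 33.26 kJ/min.
33.26 > 3.061, so adding mice raises the average — include it.

Yes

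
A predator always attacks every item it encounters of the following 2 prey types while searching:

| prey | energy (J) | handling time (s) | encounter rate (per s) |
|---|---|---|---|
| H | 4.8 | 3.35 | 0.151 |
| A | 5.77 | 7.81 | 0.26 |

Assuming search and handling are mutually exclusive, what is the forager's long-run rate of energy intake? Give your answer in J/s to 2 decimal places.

R = (0.151×4.8 + 0.26×5.77) / (1 + 0.151×3.35 + 0.26×7.81) = 2.225/3.536 = 0.6292 J/s.

0.63 J/s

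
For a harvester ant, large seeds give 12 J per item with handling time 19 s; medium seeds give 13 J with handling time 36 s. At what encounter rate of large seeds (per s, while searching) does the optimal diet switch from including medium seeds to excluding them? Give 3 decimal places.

At the threshold, the rate on large seeds alone equals the profitability of medium seeds: λ·12/(1 + λ·19) = 13/36 = 0.3611.
Rearranging, λ(12 − 0.3611×19) = 0.3611, so λ = 0.3611/5.139 = 0.07027 per s.

0.070 per s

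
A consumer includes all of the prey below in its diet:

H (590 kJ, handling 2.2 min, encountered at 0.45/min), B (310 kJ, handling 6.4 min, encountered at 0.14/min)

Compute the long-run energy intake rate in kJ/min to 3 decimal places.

107.034 kJ/min

Energy encountered per unit search time: 0.45×590 + 0.14×310 = 308.9 kJ/min.
Handling time per unit search time: 0.45×2.2 + 0.14×6.4 = 1.886.
Rate = 308.9/(1 + 1.886) = 107 kJ/min.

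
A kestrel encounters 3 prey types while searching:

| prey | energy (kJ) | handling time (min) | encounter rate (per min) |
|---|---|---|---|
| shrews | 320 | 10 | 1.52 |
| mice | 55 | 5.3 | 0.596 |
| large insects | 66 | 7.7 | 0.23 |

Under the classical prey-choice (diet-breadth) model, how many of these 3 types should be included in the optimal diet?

E/h in descending order: shrews 32, mice 10.4, large insects 8.57 kJ/min. The optimal diet is the largest prefix of this list for which every included type satisfies E_i/h_i > R on the types above it.
Rate on top 1: 30.02. mice: 10.4 < 30.02 → exclude; stop.
Optimal diet: shrews — 1 of 3 types.

1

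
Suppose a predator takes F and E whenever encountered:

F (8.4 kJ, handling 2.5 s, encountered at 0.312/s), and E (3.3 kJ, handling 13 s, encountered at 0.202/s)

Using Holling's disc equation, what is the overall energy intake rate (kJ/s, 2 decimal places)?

0.75 kJ/s

R = (0.312×8.4 + 0.202×3.3) / (1 + 0.312×2.5 + 0.202×13) = 3.287/4.406 = 0.7461 kJ/s.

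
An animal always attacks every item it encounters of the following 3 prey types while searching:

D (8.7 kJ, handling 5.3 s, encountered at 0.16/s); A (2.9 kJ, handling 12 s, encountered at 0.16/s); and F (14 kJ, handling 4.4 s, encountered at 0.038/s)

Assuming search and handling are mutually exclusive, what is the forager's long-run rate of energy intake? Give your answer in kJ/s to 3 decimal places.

R = Σλ_iE_i / (1 + Σλ_ih_i)
Numerator: 0.16×8.7 + 0.16×2.9 + 0.038×14 = 2.388
Denominator: 1 + 0.16×5.3 + 0.16×12 + 0.038×4.4 = 3.935
R = 2.388/3.935 = 0.6068 kJ/s

0.607 kJ/s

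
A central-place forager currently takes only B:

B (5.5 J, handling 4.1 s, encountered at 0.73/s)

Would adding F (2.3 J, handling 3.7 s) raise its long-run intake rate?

Intake rate on the current diet: R = (0.73×5.5) / (1 + 0.73×4.1) = 4.015/3.993 = 1.006 J/s.
Profitability of F: 2.3/3.7 = 0.6216 J/s.
0.6216 < 1.006, so adding F would lower the average — exclude it.

No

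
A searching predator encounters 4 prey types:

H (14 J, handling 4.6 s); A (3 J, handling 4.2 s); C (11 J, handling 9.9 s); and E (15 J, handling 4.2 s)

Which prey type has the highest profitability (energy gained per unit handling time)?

Profitability E/h (J/s): H = 14/4.6 = 3.04, A = 3/4.2 = 0.714, C = 11/9.9 = 1.11, E = 15/4.2 = 3.57.
Ranked: E > H > C > A.

E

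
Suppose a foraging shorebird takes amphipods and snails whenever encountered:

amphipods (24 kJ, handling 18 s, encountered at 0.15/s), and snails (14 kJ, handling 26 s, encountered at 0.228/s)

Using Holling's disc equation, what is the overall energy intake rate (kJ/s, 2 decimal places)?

R = (0.15×24 + 0.228×14) / (1 + 0.15×18 + 0.228×26) = 6.792/9.628 = 0.7054 kJ/s.

0.71 kJ/s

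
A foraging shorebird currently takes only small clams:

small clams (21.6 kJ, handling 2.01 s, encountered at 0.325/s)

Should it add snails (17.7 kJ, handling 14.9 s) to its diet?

No

On small clams alone, R = ΣλE/(1+Σλh) = 7.02/1.653 = 4.246 kJ/s.
Profitability of snails: 17.7/14.9 = 1.188 kJ/s.
Since 1.188 < R, time spent handling snails is better spent searching.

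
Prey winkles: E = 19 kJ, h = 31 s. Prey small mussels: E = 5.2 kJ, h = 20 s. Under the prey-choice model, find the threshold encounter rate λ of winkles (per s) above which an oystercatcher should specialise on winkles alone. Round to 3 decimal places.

0.024 per s

Drop small mussels once their profitability E₂/h₂ falls below the rate achievable on winkles alone: E₂/h₂ = λE₁/(1 + λh₁).
Solve for λ: λE₁h₂ = E₂(1 + λh₁) → λ(E₁h₂ − E₂h₁) = E₂ → λ = E₂/(E₁h₂ − E₂h₁).
λ = 5.2/(19×20 − 5.2×31) = 5.2/218.8 = 0.02377 per s.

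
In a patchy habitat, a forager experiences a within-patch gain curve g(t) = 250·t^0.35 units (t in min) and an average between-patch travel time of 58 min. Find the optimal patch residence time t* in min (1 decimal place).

31.2 min

Optimal t* satisfies g'(t*) = g(t*)/(T + t*).
g'(t) = 0.35·250·t^-0.65. Setting 0.35·250·t^-0.65 = 250·t^0.35/(58+t) gives 0.35(58+t) = t, so 0.65·t = 0.35×58.
t* = 0.35×58/0.65 = 31.23 min.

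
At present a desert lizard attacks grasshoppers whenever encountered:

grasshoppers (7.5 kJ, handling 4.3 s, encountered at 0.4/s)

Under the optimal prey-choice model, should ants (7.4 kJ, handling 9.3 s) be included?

No

On grasshoppers alone, R = ΣλE/(1+Σλh) = 3/2.72 = 1.103 kJ/s.
ants: E/h = 7.4/9.3 = 0.7957 kJ/s.
Since 0.7957 < R, time spent handling ants is better spent searching.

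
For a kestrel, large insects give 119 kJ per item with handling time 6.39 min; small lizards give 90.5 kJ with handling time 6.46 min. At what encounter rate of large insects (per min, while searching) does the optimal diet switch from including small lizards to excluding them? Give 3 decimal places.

At the threshold, the rate on large insects alone equals the profitability of small lizards: λ·119/(1 + λ·6.39) = 90.5/6.46 = 14.01.
Rearranging, λ(119 − 14.01×6.39) = 14.01, so λ = 14.01/29.48 = 0.4752 per min.

0.475 per min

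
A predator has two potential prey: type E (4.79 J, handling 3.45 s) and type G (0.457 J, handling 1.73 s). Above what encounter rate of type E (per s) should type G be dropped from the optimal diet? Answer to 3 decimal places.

At the threshold, the rate on type E alone equals the profitability of type G: λ·4.79/(1 + λ·3.45) = 0.457/1.73 = 0.2642.
Rearranging, λ(4.79 − 0.2642×3.45) = 0.2642, so λ = 0.2642/3.879 = 0.06811 per s.

0.068 per s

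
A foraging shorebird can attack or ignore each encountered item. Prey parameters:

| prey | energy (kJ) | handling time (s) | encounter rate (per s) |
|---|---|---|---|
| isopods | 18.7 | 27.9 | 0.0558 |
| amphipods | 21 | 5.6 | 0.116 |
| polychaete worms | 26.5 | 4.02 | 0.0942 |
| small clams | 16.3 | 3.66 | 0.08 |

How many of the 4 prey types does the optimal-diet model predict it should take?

E/h in descending order: polychaete worms 6.59, small clams 4.45, amphipods 3.75, isopods 0.67 kJ/s. The optimal diet is the largest prefix of this list for which every included type satisfies E_i/h_i > R on the types above it.
Rate on top 1: 1.811. small clams: 4.45 > 1.811 → include.
Rate on top 2: 2.274. amphipods: 3.75 > 2.274 → include.
Rate on top 3: 2.687. isopods: 0.67 < 2.687 → exclude; stop.
Optimal diet: polychaete worms, small clams, amphipods — 3 of 4 types.

3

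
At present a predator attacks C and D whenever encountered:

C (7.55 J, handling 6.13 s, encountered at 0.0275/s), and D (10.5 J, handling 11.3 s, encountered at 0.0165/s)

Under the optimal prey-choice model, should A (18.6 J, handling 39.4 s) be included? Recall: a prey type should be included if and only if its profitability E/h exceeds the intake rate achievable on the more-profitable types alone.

Yes

Intake rate on the current diet: R = (0.0275×7.55 + 0.0165×10.5) / (1 + 0.0275×6.13 + 0.0165×11.3) = 0.3809/1.355 = 0.2811 J/s.
Profitability of A: 18.6/39.4 = 0.4721 J/s.
Since 0.4721 > R, including A increases the long-run rate.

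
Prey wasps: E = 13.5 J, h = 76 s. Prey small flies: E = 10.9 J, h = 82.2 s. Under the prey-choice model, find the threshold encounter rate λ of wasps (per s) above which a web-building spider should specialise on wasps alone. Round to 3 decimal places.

Drop small flies once their profitability E₂/h₂ falls below the rate achievable on wasps alone: E₂/h₂ = λE₁/(1 + λh₁).
Solve for λ: λE₁h₂ = E₂(1 + λh₁) → λ(E₁h₂ − E₂h₁) = E₂ → λ = E₂/(E₁h₂ − E₂h₁).
λ = 10.9/(13.5×82.2 − 10.9×76) = 10.9/281.3 = 0.03875 per s.

0.039 per s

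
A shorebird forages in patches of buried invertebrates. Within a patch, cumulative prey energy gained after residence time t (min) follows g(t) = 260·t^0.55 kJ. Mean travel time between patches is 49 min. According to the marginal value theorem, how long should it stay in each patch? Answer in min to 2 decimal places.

59.89 min

Optimal t* satisfies g'(t*) = g(t*)/(T + t*).
g'(t) = 0.55·260·t^-0.45. Setting 0.55·260·t^-0.45 = 260·t^0.55/(49+t) gives 0.55(49+t) = t, so 0.45·t = 0.55×49.
t* = 0.55×49/0.45 = 59.89 min.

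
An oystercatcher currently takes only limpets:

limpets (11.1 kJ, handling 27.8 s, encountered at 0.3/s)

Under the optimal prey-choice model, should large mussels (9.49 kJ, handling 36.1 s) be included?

No

Intake rate on the current diet: R = (0.3×11.1) / (1 + 0.3×27.8) = 3.33/9.34 = 0.3565 kJ/s.
Profitability of large mussels: 9.49/36.1 = 0.2629 kJ/s.
Since 0.2629 < R, time spent handling large mussels is better spent searching.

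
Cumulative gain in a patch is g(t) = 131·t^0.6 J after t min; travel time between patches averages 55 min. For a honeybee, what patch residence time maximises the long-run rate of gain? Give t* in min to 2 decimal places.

Maximise g(t)/(T+t): set derivative to zero → g'(t)(T+t) = g(t).
g'(t) = 0.6·131·t^-0.4. Setting 0.6·131·t^-0.4 = 131·t^0.6/(55+t) gives 0.6(55+t) = t, so 0.40·t = 0.6×55.
t* = 0.6×55/0.40 = 82.5 min.

82.50 min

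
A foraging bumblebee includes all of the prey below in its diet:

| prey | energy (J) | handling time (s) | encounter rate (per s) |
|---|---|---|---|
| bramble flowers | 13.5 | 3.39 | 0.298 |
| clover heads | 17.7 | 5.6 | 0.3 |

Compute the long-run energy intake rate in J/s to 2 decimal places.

R = Σλ_iE_i / (1 + Σλ_ih_i)
Numerator: 0.298×13.5 + 0.3×17.7 = 9.333
Denominator: 1 + 0.298×3.39 + 0.3×5.6 = 3.69
R = 9.333/3.69 = 2.529 J/s

2.53 J/s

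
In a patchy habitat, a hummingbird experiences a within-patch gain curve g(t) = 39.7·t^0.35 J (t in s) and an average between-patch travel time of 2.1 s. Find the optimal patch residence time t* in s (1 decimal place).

Maximise g(t)/(T+t): set derivative to zero → g'(t)(T+t) = g(t).
g'(t) = 0.35·39.7·t^-0.65. Setting 0.35·39.7·t^-0.65 = 39.7·t^0.35/(2.1+t) gives 0.35(2.1+t) = t, so 0.65·t = 0.35×2.1.
t* = 0.35×2.1/0.65 = 1.131 s.

1.1 s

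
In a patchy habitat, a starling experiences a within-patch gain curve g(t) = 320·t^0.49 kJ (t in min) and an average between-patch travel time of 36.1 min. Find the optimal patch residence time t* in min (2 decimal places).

Maximise g(t)/(T+t): set derivative to zero → g'(t)(T+t) = g(t).
g'(t) = 0.49·320·t^-0.51. Setting 0.49·320·t^-0.51 = 320·t^0.49/(36.1+t) gives 0.49(36.1+t) = t, so 0.51·t = 0.49×36.1.
t* = 0.49×36.1/0.51 = 34.68 min.

34.68 min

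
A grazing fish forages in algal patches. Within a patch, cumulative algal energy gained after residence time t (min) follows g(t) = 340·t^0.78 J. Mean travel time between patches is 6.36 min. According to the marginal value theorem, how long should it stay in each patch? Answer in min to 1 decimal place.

22.5 min

By the marginal value theorem, leave when the instantaneous gain rate g'(t) equals the habitat-wide average g(t)/(T + t).
g'(t) = 0.78·340·t^-0.22. Setting 0.78·340·t^-0.22 = 340·t^0.78/(6.36+t) gives 0.78(6.36+t) = t, so 0.22·t = 0.78×6.36.
t* = 0.78×6.36/0.22 = 22.55 min.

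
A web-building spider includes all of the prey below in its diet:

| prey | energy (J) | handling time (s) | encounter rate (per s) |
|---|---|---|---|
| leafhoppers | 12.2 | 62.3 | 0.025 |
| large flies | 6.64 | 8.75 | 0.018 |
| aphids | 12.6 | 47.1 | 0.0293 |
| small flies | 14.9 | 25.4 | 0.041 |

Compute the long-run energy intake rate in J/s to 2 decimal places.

0.27 J/s

Energy encountered per unit search time: 0.025×12.2 + 0.018×6.64 + 0.0293×12.6 + 0.041×14.9 = 1.405 J/s.
Handling time per unit search time: 0.025×62.3 + 0.018×8.75 + 0.0293×47.1 + 0.041×25.4 = 4.136.
Rate = 1.405/(1 + 4.136) = 0.2735 J/s.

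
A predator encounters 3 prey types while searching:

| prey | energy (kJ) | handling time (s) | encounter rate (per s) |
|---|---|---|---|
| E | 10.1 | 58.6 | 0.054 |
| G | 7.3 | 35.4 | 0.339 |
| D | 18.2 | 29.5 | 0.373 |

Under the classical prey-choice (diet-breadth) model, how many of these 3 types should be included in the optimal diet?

Rank by E/h (kJ/s): D 0.617, G 0.206, E 0.172. Include each in turn until the next type's E/h falls below the running intake rate.
Rate on top 1: 0.5656. G: 0.206 < 0.5656 → exclude; stop.
Optimal diet: D — 1 of 3 types.

1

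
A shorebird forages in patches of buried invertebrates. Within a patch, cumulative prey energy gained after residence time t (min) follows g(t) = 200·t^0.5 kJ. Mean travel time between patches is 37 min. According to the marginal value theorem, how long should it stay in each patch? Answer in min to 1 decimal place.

Optimal t* satisfies g'(t*) = g(t*)/(T + t*).
g'(t) = 0.5·200·t^-0.5. Setting 0.5·200·t^-0.5 = 200·t^0.5/(37+t) gives 0.5(37+t) = t, so 0.50·t = 0.5×37.
t* = 0.5×37/0.50 = 37 min.

37.0 min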